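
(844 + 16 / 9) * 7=53284 / 9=5920.44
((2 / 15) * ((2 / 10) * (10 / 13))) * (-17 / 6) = -34 / 585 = -0.06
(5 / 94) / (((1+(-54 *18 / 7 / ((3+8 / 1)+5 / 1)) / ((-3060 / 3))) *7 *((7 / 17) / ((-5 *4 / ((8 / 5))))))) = -0.23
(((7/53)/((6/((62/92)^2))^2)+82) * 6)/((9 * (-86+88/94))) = -0.64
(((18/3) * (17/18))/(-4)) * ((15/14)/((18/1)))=-85/1008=-0.08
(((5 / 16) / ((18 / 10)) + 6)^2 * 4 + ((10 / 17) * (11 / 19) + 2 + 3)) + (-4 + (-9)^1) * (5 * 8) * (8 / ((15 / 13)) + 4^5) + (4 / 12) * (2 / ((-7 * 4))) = -6281619824539 / 11721024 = -535927.56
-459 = -459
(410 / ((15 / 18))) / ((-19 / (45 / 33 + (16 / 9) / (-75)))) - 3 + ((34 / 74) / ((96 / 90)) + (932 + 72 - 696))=7536896863 / 27838800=270.73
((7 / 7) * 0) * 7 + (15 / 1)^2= 225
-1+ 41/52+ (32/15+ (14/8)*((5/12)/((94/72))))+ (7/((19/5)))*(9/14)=1276241/348270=3.66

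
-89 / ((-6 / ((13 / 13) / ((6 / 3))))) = 7.42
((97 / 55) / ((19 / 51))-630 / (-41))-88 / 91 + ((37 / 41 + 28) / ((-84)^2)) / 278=6967938309851 / 364187984160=19.13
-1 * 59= -59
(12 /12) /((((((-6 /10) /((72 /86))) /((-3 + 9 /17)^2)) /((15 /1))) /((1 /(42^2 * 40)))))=-45 /24854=-0.00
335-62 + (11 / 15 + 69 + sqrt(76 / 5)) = 2 * sqrt(95) / 5 + 5141 / 15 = 346.63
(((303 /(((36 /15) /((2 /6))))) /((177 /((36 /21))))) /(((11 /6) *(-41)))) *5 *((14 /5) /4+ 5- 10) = 21715 /186263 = 0.12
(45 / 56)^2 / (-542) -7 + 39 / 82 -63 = -4845112081 / 69688192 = -69.53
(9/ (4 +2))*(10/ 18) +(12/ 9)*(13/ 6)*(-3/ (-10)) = 17/ 10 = 1.70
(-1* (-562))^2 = 315844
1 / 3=0.33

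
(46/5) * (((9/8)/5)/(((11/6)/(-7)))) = -4347/550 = -7.90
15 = 15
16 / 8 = 2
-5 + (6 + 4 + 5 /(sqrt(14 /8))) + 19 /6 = 10 * sqrt(7) /7 + 49 /6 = 11.95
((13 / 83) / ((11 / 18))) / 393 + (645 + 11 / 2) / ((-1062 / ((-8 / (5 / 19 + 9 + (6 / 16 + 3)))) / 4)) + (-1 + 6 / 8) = 635172534751 / 488004639012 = 1.30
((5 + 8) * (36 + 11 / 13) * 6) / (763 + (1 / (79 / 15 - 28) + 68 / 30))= 7350255 / 1957057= 3.76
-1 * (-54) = 54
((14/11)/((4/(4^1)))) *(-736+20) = -10024/11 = -911.27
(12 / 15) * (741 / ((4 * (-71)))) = -741 / 355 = -2.09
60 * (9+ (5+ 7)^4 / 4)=311580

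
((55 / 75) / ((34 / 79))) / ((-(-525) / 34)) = 869 / 7875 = 0.11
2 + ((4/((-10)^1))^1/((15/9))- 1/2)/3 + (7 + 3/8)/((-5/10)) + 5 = -2399/300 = -8.00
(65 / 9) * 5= 325 / 9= 36.11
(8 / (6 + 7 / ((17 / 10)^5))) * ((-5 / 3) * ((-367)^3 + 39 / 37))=51936718958988880 / 511662381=101505838.40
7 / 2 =3.50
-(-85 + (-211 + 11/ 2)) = 581/ 2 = 290.50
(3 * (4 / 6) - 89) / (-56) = 87 / 56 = 1.55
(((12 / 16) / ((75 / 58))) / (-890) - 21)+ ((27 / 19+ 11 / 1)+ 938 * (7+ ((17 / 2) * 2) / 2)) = 12285470449 / 845500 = 14530.42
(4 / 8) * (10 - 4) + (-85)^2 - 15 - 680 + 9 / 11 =71872 / 11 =6533.82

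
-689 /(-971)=689 /971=0.71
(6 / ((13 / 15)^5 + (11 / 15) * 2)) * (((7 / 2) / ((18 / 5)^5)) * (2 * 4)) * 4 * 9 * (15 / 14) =48828125 / 8910258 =5.48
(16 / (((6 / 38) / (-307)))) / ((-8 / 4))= 15554.67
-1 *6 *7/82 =-21/41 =-0.51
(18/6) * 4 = 12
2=2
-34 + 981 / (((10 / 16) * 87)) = -2314 / 145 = -15.96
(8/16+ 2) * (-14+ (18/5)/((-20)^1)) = -709/20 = -35.45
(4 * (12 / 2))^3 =13824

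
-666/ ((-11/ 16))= 10656/ 11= 968.73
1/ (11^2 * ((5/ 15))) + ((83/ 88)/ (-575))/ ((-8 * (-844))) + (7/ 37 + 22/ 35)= 820111727693/ 973364268800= 0.84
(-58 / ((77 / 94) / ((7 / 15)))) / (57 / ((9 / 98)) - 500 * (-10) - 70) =-1363 / 228965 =-0.01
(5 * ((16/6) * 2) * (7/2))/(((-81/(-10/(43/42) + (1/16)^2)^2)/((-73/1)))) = 29513585626595/3680722944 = 8018.42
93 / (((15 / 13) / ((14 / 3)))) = 5642 / 15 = 376.13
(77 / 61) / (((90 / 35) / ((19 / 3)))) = 10241 / 3294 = 3.11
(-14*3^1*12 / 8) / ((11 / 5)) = -28.64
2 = 2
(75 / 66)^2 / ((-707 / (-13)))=8125 / 342188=0.02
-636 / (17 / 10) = -6360 / 17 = -374.12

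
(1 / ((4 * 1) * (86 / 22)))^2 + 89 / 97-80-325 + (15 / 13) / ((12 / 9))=-15042031911 / 37305424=-403.21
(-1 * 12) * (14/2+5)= -144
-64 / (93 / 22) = -1408 / 93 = -15.14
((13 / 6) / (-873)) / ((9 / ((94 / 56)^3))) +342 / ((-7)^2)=7221558973 / 1034861184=6.98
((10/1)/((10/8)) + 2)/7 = 10/7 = 1.43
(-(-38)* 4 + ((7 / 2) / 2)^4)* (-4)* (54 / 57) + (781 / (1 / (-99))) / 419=-202801275 / 254752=-796.07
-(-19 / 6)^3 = 6859 / 216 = 31.75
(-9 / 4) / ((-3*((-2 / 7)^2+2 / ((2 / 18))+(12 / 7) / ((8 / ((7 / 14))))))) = 147 / 3565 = 0.04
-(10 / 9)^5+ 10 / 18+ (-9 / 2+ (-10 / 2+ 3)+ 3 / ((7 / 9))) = -3125543 / 826686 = -3.78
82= 82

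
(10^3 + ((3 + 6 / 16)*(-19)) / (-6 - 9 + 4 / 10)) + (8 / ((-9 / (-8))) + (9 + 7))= 5400557 / 5256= 1027.50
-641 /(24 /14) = -4487 /12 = -373.92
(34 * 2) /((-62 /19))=-646 /31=-20.84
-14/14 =-1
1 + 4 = 5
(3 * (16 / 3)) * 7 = 112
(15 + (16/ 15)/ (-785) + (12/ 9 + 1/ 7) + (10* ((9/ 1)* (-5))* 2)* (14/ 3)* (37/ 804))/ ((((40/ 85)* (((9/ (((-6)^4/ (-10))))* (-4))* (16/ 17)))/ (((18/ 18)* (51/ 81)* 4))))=-99940850299/ 27612375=-3619.42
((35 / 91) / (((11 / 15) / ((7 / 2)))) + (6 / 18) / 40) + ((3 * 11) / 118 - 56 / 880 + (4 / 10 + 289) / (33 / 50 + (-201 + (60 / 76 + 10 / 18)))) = 0.61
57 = 57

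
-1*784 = -784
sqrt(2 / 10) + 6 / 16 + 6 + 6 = 12.82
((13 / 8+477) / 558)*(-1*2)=-1.72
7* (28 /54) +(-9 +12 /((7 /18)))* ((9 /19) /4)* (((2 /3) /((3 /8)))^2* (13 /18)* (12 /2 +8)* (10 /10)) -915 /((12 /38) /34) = -50493901 /513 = -98428.66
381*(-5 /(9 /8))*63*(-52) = 5547360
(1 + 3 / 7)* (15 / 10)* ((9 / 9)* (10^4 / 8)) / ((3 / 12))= 75000 / 7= 10714.29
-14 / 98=-1 / 7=-0.14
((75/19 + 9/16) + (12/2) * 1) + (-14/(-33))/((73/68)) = 7986163/732336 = 10.91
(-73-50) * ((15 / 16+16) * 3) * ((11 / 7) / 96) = -102.31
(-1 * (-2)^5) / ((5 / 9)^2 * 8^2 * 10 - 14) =0.17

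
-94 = -94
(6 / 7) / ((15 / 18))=36 / 35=1.03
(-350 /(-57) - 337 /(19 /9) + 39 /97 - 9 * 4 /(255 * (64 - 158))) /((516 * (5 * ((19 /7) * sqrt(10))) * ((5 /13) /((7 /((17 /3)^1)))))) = -538496657153 * sqrt(10) /76696290648750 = -0.02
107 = 107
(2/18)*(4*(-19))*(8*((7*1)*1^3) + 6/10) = -21508/45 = -477.96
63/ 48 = 21/ 16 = 1.31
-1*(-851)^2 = -724201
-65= -65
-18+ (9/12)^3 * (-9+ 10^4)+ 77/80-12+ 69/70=9378659/2240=4186.90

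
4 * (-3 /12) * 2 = -2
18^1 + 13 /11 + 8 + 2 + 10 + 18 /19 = 40.13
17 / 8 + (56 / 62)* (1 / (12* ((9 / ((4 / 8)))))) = 14257 / 6696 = 2.13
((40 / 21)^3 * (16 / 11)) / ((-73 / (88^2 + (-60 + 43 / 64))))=-7869104000 / 7436583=-1058.16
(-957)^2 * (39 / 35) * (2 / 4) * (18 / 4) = 2296164.28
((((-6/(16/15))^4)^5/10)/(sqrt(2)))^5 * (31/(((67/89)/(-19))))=-1422683150245312804200532000000000000000000000000000000000000000000000000.00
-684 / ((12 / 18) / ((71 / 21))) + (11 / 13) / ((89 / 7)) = -28093735 / 8099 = -3468.79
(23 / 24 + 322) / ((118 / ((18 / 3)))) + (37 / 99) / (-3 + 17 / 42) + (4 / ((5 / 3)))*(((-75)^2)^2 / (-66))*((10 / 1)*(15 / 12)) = -24417675489149 / 1697784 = -14382086.00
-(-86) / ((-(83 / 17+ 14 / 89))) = -130118 / 7625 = -17.06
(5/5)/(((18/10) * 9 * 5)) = 1/81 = 0.01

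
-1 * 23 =-23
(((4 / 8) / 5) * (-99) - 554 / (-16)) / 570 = 989 / 22800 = 0.04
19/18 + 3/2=23/9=2.56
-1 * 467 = -467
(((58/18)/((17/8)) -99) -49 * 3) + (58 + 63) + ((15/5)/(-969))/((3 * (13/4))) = -4666583/37791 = -123.48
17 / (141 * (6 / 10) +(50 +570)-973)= -85 / 1342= -0.06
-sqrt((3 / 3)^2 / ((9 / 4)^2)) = -4 / 9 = -0.44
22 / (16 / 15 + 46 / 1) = 165 / 353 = 0.47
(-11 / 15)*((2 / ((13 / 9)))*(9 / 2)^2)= -2673 / 130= -20.56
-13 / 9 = -1.44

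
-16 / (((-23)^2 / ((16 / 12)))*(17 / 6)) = -128 / 8993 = -0.01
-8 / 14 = -4 / 7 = -0.57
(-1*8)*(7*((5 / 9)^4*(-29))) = 1015000 / 6561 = 154.70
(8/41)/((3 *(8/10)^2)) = 25/246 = 0.10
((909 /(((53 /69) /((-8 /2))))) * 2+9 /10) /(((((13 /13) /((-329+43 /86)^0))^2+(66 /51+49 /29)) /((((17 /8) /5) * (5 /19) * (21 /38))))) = -883032745203 /6012353920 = -146.87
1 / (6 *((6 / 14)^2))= 49 / 54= 0.91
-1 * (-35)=35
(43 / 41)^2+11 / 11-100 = -164570 / 1681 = -97.90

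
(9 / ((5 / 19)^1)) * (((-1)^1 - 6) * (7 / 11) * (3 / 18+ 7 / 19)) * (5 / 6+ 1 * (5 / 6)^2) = -2989 / 24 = -124.54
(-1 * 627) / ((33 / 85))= -1615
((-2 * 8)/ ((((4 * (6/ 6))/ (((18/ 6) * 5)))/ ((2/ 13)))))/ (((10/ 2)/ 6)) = -144/ 13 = -11.08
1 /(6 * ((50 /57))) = 19 /100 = 0.19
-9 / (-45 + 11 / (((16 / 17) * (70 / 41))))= 10080 / 42733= 0.24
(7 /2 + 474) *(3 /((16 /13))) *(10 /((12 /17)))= 1055275 /64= 16488.67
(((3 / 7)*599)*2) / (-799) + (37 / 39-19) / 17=-371782 / 218127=-1.70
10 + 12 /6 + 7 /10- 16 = -33 /10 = -3.30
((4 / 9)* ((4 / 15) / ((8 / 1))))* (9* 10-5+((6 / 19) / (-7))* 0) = 34 / 27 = 1.26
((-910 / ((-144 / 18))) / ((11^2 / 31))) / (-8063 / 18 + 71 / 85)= -348075 / 5340214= -0.07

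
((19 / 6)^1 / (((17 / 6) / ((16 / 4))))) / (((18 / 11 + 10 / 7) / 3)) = 4389 / 1003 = 4.38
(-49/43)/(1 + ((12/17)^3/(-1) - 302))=240737/63663263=0.00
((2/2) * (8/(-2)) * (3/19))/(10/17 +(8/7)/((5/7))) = -170/589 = -0.29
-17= -17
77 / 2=38.50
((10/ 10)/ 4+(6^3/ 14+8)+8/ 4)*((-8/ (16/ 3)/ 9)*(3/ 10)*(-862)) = 1106.75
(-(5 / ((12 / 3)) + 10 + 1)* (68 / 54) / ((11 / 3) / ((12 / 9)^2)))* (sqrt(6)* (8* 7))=-373184* sqrt(6) / 891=-1025.94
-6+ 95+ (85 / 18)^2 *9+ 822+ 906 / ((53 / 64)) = 4208537 / 1908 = 2205.73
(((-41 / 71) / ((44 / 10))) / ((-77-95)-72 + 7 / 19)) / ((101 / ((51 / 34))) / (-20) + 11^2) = 0.00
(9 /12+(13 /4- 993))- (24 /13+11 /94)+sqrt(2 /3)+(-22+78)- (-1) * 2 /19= -21705531 /23218+sqrt(6) /3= -934.04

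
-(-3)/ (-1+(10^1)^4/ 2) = 3/ 4999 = 0.00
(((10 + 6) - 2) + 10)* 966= 23184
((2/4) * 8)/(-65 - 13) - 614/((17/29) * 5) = -694604/3315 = -209.53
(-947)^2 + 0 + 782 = 897591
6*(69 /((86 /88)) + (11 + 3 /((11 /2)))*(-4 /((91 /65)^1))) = 747312 /3311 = 225.71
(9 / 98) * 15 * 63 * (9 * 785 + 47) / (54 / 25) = 285750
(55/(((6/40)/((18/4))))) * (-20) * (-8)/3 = 88000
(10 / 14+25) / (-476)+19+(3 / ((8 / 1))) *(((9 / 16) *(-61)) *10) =-5849707 / 53312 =-109.73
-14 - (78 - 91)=-1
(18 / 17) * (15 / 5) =54 / 17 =3.18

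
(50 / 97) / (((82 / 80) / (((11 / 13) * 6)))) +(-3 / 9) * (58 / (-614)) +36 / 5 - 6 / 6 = 2091471896 / 238083105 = 8.78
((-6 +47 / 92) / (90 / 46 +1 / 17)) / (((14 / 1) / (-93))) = 798405 / 44128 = 18.09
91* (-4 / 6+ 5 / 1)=1183 / 3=394.33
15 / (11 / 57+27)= 171 / 310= 0.55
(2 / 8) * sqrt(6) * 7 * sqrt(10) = 7 * sqrt(15) / 2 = 13.56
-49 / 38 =-1.29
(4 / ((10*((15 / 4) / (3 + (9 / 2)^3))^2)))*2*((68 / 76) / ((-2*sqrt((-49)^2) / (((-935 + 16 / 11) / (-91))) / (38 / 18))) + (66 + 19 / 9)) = 539644074643 / 15765750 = 34228.89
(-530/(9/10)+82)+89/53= -240985/477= -505.21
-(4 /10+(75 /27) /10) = -61 /90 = -0.68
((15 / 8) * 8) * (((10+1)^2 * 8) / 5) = 2904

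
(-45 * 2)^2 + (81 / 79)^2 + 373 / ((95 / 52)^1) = 4924123231 / 592895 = 8305.22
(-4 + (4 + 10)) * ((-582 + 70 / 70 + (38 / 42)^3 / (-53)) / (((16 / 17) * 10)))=-617.33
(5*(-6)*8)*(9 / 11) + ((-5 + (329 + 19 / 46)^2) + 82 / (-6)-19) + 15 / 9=2520339003 / 23276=108280.59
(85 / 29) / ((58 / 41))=3485 / 1682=2.07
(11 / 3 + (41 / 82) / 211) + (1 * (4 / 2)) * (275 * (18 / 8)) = 785660 / 633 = 1241.17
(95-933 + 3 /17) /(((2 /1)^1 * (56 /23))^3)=-7.26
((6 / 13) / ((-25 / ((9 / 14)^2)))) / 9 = -27 / 31850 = -0.00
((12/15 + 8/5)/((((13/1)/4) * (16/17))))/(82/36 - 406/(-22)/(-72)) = 0.39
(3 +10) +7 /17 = 228 /17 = 13.41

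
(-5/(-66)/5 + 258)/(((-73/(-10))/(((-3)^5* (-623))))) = 4296672135/803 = 5350774.76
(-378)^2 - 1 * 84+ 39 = 142839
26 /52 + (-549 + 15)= -1067 /2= -533.50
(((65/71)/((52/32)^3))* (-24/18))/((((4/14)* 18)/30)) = -179200/107991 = -1.66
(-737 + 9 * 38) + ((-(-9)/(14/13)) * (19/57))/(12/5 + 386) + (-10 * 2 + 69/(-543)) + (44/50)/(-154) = -51071119229/123025700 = -415.13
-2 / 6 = -1 / 3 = -0.33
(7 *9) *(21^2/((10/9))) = 250047/10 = 25004.70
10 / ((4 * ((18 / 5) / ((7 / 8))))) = 175 / 288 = 0.61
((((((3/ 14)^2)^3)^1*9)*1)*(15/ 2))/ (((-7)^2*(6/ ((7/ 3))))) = 10935/ 210827008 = 0.00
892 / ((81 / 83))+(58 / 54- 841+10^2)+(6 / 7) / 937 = 92495504 / 531279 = 174.10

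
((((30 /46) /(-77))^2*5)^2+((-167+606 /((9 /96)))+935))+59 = 71723478311258596 /9837262146481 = 7291.00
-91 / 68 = -1.34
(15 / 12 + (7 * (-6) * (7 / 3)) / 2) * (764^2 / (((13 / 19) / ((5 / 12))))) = -661947745 / 39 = -16973019.10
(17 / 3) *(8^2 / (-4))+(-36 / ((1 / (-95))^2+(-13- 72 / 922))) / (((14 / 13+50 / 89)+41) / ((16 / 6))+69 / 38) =-53546277535661 / 591592702464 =-90.51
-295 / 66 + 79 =4919 / 66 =74.53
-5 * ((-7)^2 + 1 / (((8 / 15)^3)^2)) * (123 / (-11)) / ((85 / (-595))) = -104334606705 / 2883584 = -36182.27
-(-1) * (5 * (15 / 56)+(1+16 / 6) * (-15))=-3005 / 56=-53.66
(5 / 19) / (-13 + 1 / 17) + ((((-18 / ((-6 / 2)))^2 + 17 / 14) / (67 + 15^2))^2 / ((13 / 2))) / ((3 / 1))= -1328254615 / 68108712672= -0.02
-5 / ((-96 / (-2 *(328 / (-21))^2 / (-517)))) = 33620 / 683991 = 0.05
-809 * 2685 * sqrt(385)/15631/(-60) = 144811 * sqrt(385)/62524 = 45.44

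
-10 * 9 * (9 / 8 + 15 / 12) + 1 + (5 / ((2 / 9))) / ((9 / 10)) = -751 / 4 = -187.75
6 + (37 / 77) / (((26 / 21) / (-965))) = -368.53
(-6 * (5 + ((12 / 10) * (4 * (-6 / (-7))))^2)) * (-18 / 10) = 236.82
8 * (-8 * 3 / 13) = -192 / 13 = -14.77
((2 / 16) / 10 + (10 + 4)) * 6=3363 / 40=84.08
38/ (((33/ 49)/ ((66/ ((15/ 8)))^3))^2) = 22411266152726528/ 140625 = 159369003752.72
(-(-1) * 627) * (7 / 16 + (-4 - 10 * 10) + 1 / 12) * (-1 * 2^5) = 2076206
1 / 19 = 0.05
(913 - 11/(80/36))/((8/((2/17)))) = 18161/1360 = 13.35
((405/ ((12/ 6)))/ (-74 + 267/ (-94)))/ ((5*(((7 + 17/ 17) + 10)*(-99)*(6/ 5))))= 235/ 953436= 0.00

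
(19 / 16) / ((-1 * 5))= -19 / 80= -0.24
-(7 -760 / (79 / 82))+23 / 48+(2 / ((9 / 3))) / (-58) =28677031 / 36656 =782.33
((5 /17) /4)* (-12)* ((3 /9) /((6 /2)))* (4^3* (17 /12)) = -80 /9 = -8.89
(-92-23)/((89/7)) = -805/89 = -9.04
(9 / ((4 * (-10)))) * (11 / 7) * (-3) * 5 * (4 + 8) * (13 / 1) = 11583 / 14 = 827.36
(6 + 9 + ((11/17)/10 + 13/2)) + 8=2513/85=29.56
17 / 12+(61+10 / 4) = 779 / 12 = 64.92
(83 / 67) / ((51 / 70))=5810 / 3417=1.70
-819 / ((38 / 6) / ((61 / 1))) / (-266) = 21411 / 722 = 29.66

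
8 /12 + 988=2966 /3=988.67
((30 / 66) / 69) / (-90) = -1 / 13662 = -0.00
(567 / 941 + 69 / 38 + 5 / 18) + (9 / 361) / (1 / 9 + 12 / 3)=305671994 / 113120433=2.70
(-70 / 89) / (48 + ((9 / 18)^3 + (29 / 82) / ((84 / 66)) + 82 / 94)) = -7553840 / 473247443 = -0.02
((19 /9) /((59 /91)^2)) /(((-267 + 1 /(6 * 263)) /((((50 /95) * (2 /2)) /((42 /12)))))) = -2489032 /879979395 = -0.00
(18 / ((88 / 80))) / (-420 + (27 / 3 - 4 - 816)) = -180 / 13541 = -0.01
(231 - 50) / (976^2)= 181 / 952576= 0.00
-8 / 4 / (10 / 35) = -7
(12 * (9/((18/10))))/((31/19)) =1140/31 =36.77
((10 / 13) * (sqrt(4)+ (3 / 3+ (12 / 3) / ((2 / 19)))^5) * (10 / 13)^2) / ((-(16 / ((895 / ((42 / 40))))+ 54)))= -201876649737500 / 265544799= -760235.75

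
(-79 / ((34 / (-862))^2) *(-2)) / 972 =14675119 / 140454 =104.48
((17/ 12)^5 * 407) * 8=577881799/ 31104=18579.02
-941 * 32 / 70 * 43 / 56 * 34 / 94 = -1375742 / 11515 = -119.47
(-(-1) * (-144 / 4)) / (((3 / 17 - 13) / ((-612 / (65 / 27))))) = -5056344 / 7085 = -713.67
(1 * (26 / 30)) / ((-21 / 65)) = -169 / 63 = -2.68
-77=-77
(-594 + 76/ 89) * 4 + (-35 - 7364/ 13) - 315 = -3805426/ 1157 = -3289.05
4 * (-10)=-40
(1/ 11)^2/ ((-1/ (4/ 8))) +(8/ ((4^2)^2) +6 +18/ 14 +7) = 387935/ 27104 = 14.31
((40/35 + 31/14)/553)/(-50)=-47/387100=-0.00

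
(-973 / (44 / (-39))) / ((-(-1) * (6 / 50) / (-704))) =-5059600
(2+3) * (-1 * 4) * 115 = -2300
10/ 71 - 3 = -203/ 71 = -2.86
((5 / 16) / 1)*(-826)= -2065 / 8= -258.12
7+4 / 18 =65 / 9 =7.22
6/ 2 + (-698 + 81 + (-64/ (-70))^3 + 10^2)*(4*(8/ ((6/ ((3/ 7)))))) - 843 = -606242712/ 300125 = -2019.97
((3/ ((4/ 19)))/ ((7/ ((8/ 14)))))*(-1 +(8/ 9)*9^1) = 57/ 7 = 8.14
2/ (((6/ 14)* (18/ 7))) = 49/ 27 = 1.81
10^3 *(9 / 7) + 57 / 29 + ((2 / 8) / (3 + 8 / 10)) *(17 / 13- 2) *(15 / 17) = 4390320579 / 3409588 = 1287.64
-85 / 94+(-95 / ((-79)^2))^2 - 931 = -3411987297169 / 3661307614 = -931.90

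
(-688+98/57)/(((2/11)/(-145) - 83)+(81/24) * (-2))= 249572840/32638941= 7.65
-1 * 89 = -89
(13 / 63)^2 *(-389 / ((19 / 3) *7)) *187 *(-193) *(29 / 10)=68807094499 / 1759590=39104.05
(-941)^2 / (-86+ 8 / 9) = -7969329 / 766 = -10403.82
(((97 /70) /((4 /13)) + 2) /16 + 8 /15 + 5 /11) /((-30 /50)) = -206141 /88704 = -2.32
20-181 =-161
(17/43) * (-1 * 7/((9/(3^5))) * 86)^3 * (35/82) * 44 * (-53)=69283182209970960/41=1689833712438316.10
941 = 941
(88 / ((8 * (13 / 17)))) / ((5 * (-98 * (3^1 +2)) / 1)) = -187 / 31850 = -0.01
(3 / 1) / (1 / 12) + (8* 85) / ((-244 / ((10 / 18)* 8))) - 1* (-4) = 15160 / 549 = 27.61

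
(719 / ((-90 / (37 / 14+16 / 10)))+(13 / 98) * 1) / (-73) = 165439 / 357700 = 0.46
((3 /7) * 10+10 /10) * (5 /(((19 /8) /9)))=13320 /133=100.15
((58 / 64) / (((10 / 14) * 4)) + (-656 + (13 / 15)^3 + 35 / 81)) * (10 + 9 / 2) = -24602477033 / 2592000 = -9491.70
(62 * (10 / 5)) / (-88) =-31 / 22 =-1.41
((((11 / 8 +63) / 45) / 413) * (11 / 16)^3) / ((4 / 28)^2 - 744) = -959651 / 634310000640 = -0.00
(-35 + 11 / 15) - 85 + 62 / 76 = -67517 / 570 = -118.45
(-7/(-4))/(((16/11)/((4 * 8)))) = 38.50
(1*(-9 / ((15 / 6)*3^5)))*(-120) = 16 / 9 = 1.78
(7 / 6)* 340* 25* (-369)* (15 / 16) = -3430546.88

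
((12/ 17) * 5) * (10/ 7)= 600/ 119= 5.04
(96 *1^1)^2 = 9216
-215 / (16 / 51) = -10965 / 16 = -685.31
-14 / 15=-0.93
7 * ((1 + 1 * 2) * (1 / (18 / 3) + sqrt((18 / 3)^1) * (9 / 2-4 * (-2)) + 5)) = 217 / 2 + 525 * sqrt(6) / 2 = 751.49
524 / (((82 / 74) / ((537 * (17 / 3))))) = 58997684 / 41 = 1438967.90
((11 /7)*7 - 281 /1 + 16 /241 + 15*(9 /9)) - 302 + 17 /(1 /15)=-301.93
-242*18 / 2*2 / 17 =-4356 / 17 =-256.24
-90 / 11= -8.18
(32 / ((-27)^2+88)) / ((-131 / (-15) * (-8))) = -0.00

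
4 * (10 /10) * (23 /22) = 46 /11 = 4.18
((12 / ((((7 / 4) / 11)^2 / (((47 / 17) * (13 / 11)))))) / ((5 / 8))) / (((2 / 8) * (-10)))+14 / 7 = -20605262 / 20825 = -989.45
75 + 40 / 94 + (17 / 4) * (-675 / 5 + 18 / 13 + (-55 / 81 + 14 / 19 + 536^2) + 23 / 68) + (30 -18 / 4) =18363387798095 / 15045264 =1220542.74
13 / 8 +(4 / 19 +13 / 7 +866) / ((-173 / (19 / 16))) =-83967 / 19376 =-4.33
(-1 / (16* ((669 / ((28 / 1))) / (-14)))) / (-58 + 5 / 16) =-392 / 617487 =-0.00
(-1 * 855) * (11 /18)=-1045 /2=-522.50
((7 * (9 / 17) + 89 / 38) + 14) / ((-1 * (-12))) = 4317 / 2584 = 1.67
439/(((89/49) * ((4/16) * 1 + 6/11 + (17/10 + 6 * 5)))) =4732420/636261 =7.44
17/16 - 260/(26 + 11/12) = -44429/5168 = -8.60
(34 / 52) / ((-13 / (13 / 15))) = -17 / 390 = -0.04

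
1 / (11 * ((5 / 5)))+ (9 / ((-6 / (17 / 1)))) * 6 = -1682 / 11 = -152.91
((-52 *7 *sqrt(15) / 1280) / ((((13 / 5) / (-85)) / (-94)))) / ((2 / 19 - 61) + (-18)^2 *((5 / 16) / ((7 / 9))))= -3719345 *sqrt(15) / 294872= -48.85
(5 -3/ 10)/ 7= 47/ 70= 0.67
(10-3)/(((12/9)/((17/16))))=357/64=5.58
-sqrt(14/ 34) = -sqrt(119)/ 17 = -0.64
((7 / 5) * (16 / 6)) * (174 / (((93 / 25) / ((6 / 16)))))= 2030 / 31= 65.48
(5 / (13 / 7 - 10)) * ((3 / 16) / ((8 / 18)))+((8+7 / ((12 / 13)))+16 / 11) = 673301 / 40128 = 16.78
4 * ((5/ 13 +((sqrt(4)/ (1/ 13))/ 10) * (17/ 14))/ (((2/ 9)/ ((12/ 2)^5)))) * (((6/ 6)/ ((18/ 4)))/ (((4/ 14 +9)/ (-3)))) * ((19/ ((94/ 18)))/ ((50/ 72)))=-925691804928/ 4964375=-186466.94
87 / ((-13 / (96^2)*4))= -200448 / 13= -15419.08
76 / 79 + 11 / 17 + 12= 18277 / 1343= 13.61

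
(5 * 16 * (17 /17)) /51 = 80 /51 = 1.57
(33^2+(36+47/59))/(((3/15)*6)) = 166055/177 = 938.16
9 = 9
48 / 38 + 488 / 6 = 4708 / 57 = 82.60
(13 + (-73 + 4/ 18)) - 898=-8620/ 9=-957.78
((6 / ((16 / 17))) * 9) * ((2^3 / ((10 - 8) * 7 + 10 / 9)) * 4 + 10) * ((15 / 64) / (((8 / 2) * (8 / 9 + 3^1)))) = 75087 / 7168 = 10.48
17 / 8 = 2.12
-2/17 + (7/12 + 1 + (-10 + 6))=-2.53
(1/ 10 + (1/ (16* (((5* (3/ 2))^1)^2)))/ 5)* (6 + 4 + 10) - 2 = 1/ 225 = 0.00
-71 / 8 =-8.88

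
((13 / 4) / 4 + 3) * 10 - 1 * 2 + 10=369 / 8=46.12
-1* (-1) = 1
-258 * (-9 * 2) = 4644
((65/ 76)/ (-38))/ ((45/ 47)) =-611/ 25992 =-0.02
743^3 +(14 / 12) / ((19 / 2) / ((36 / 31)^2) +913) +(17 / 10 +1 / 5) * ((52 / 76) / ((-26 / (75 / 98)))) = 410172406.96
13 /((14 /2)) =13 /7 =1.86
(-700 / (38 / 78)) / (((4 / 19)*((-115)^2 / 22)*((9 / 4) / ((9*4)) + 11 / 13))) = -59488 / 4761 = -12.49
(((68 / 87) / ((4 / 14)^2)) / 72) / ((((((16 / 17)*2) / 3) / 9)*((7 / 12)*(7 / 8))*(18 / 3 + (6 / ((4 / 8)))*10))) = 289 / 9744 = 0.03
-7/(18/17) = -119/18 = -6.61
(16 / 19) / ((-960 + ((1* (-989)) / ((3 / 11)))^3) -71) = -108 / 6115902444061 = -0.00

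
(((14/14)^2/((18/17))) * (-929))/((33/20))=-157930/297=-531.75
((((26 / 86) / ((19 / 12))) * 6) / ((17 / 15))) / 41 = 0.02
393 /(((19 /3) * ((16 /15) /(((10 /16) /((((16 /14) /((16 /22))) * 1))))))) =618975 /26752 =23.14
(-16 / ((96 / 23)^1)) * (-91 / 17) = 2093 / 102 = 20.52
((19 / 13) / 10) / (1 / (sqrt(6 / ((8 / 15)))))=57*sqrt(5) / 260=0.49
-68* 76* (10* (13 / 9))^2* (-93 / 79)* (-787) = -2130814462400 / 2133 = -998975369.15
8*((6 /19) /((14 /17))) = 408 /133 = 3.07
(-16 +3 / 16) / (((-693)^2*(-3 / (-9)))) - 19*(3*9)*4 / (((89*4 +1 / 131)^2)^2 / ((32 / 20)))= -545152468101428647843 / 5507632324664543336210640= -0.00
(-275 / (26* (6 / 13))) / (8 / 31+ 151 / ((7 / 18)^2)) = -0.02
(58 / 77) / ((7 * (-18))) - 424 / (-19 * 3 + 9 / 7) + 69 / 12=16843217 / 1261260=13.35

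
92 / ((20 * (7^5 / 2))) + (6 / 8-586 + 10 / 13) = -2554073363 / 4369820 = -584.48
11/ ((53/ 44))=484/ 53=9.13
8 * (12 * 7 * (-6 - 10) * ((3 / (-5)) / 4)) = 8064 / 5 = 1612.80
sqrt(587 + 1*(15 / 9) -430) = 2*sqrt(357) / 3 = 12.60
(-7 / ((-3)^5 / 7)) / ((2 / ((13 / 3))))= 637 / 1458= 0.44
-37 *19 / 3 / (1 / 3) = -703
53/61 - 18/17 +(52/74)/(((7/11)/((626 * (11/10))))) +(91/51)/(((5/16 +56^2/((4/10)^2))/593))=38420973110977/50537383029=760.25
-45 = -45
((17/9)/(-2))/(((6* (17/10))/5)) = -25/54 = -0.46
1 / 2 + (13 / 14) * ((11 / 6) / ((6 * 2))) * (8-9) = 361 / 1008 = 0.36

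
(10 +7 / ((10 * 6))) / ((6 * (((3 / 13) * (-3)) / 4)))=-7891 / 810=-9.74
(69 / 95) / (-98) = -69 / 9310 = -0.01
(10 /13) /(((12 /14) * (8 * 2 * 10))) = 7 /1248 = 0.01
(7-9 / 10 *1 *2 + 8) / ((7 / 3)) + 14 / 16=1829 / 280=6.53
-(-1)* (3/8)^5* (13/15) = 1053/163840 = 0.01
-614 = -614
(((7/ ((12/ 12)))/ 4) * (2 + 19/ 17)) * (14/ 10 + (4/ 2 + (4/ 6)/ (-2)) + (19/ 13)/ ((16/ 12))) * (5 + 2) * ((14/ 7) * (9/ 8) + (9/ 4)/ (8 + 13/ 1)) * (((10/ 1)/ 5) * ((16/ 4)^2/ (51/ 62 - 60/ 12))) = -6903886/ 2405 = -2870.64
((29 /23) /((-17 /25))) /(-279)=725 /109089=0.01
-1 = -1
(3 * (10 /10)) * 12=36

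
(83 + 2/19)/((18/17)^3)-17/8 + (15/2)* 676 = 71164840/13851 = 5137.88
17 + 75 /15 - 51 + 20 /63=-1807 /63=-28.68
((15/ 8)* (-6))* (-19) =855/ 4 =213.75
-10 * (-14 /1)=140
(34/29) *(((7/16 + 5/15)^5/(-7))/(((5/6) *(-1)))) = 0.05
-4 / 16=-1 / 4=-0.25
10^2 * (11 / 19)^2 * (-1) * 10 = -121000 / 361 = -335.18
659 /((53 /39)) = 484.92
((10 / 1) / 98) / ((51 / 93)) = 155 / 833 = 0.19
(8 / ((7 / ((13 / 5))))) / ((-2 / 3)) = -156 / 35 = -4.46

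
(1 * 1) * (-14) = -14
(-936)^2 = 876096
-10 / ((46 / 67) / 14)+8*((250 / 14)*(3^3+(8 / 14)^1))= 4209190 / 1127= 3734.86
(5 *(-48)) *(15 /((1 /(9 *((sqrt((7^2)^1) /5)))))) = -45360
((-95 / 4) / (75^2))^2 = 361 / 20250000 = 0.00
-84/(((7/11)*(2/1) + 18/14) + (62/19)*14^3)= -122892/13103599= -0.01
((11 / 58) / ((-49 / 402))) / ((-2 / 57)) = 126027 / 2842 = 44.34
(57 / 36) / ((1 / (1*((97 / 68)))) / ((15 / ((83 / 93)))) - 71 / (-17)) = 14568915 / 38813252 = 0.38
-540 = -540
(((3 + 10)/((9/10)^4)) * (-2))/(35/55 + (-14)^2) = -2860000/14191443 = -0.20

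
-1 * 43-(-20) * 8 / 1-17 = 100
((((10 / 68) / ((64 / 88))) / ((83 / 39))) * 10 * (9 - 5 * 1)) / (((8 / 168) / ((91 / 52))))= 1576575 / 11288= 139.67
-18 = -18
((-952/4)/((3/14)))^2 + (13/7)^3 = 3808082605/3087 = 1233586.85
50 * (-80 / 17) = -4000 / 17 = -235.29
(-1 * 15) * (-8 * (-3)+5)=-435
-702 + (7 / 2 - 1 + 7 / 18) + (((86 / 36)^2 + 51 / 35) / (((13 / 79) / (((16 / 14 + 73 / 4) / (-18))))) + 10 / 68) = -314033717197 / 421031520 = -745.87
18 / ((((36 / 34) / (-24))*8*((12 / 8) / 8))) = -272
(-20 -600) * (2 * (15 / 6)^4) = -96875 / 2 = -48437.50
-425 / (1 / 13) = -5525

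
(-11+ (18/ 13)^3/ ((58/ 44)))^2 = 327800906521/ 4059346369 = 80.75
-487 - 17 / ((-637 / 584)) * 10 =-210939 / 637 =-331.14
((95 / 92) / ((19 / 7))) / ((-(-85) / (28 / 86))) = 0.00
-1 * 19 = -19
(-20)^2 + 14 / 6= 1207 / 3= 402.33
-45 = -45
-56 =-56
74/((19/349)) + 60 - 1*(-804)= 42242/19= 2223.26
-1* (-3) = 3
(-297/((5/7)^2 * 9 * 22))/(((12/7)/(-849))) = 291207/200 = 1456.04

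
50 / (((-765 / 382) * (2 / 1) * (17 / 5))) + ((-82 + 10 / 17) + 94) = 23192 / 2601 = 8.92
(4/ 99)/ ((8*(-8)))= -1/ 1584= -0.00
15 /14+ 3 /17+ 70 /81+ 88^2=149329549 /19278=7746.11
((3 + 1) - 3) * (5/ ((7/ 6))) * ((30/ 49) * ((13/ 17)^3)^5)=46067303712681681300/ 981811106667866816999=0.05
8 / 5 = 1.60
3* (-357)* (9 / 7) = -1377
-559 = -559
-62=-62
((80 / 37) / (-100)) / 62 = -2 / 5735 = -0.00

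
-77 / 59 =-1.31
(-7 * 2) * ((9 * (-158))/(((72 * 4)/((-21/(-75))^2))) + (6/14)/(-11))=328067/55000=5.96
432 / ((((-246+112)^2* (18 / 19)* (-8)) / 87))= -4959 / 17956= -0.28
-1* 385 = -385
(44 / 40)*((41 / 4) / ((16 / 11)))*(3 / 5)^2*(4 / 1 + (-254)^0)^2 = 44649 / 640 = 69.76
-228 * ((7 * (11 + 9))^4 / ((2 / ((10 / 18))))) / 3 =-8110044444.44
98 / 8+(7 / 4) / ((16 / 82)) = 679 / 32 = 21.22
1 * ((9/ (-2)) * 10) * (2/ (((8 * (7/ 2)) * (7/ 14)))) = -45/ 7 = -6.43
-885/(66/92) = -13570/11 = -1233.64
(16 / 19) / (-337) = -16 / 6403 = -0.00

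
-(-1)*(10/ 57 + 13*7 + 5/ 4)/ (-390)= -1621/ 6840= -0.24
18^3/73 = 5832/73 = 79.89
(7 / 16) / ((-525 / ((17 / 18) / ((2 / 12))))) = -17 / 3600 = -0.00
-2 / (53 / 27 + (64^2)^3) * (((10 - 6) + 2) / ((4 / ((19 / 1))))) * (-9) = 0.00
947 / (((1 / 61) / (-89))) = -5141263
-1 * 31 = -31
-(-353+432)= -79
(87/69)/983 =29/22609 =0.00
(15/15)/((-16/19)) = -19/16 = -1.19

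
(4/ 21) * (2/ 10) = 4/ 105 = 0.04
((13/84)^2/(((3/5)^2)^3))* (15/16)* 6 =13203125/4572288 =2.89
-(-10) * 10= 100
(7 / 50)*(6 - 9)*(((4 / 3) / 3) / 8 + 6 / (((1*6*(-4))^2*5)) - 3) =29659 / 24000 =1.24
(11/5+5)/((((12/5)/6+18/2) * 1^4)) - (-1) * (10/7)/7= 2234/2303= 0.97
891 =891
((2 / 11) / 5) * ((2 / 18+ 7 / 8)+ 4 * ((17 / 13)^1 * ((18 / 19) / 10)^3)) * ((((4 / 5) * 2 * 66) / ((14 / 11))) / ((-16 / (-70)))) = 8744189399 / 668752500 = 13.08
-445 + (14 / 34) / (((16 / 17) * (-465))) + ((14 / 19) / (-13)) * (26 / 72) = -445.02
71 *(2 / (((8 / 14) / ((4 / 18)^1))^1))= 55.22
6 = 6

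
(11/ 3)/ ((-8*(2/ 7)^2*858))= -49/ 7488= -0.01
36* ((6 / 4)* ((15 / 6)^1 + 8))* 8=4536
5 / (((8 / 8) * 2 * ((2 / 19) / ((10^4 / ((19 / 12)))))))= 150000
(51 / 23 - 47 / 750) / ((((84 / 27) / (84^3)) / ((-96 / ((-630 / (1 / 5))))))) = 899192448 / 71875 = 12510.50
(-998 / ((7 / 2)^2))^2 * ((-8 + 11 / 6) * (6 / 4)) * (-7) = 147408592 / 343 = 429762.66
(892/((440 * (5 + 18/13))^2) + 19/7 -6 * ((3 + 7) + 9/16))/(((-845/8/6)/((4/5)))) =1698977170092/616320079375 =2.76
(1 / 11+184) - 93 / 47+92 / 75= 7108964 / 38775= 183.34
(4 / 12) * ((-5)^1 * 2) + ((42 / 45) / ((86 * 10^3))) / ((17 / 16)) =-1522912 / 456875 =-3.33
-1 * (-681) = 681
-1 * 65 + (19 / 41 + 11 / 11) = -2605 / 41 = -63.54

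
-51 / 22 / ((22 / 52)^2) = -17238 / 1331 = -12.95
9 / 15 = 3 / 5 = 0.60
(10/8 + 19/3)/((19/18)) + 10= 653/38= 17.18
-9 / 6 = -3 / 2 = -1.50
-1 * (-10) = 10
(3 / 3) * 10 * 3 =30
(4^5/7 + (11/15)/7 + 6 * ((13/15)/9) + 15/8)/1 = 148.84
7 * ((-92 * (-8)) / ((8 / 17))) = 10948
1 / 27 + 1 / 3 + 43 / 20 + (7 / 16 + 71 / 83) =683647 / 179280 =3.81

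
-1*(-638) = 638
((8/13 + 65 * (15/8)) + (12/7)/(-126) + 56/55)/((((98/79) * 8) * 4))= 8203320737/2636874240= 3.11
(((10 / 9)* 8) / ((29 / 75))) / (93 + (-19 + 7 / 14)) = 0.31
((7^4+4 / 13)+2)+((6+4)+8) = 31477 / 13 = 2421.31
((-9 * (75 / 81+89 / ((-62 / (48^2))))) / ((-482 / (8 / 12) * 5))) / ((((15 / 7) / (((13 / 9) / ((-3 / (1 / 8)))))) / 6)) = 251840771 / 181545300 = 1.39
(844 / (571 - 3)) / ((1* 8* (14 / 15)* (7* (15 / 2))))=211 / 55664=0.00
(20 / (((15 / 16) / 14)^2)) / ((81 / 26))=5218304 / 3645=1431.63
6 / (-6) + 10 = 9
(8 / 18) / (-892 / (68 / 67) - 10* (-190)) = 68 / 156231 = 0.00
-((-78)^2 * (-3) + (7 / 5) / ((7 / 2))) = 91258 / 5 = 18251.60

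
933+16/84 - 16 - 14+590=31357/21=1493.19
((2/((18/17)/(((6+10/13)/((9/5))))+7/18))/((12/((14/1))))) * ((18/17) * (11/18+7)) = 632940/22567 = 28.05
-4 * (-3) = 12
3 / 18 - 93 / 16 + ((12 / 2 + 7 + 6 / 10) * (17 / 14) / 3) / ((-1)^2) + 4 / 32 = -9 / 560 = -0.02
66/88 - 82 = -325/4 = -81.25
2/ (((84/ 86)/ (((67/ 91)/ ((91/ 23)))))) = 66263/ 173901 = 0.38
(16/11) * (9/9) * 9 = 144/11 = 13.09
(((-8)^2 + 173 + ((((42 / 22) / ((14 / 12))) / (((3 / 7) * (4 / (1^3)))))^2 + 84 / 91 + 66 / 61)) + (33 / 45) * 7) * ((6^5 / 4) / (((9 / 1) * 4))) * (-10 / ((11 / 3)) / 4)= -38091445533 / 4221932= -9022.28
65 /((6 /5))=325 /6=54.17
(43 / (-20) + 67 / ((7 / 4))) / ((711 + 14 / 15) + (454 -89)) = 15177 / 452312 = 0.03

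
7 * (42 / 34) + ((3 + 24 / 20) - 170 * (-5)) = 73342 / 85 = 862.85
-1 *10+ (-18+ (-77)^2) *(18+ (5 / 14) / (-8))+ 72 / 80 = 59430009 / 560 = 106125.02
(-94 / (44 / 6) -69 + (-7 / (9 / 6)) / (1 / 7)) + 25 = -2953 / 33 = -89.48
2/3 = 0.67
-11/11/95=-1/95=-0.01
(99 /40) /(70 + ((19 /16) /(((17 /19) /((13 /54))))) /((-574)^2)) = 5444261424 /153979113115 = 0.04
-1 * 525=-525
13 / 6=2.17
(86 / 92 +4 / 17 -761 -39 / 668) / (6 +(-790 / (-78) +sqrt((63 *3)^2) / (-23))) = -7740474573 / 80582176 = -96.06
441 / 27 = 49 / 3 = 16.33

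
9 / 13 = 0.69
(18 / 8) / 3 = 3 / 4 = 0.75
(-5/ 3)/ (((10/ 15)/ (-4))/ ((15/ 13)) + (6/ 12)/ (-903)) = 11.49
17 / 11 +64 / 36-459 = -45112 / 99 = -455.68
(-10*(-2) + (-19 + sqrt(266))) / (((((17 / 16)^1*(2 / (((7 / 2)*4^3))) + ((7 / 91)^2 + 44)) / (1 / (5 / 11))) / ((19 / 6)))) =31647616 / 199949655 + 31647616*sqrt(266) / 199949655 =2.74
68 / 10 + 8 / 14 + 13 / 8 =2519 / 280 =9.00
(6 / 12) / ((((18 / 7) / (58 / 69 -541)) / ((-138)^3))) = 276029026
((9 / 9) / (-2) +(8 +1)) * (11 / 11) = 17 / 2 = 8.50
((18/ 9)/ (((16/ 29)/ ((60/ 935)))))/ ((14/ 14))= 87/ 374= 0.23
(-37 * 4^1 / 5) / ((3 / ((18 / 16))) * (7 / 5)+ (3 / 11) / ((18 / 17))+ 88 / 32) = -6512 / 1483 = -4.39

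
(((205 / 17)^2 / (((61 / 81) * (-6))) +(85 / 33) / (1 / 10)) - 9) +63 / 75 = -424231231 / 29087850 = -14.58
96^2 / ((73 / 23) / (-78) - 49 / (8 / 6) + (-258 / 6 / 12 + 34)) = -16533504 / 11435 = -1445.87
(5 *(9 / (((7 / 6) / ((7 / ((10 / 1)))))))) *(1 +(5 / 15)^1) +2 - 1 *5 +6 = 39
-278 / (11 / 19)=-5282 / 11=-480.18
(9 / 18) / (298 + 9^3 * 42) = 1 / 61832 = 0.00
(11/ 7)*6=66/ 7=9.43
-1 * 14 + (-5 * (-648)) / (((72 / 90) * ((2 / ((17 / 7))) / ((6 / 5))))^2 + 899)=-24319922 / 2339083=-10.40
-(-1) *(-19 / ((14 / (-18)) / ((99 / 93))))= 26.00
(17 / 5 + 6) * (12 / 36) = 47 / 15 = 3.13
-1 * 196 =-196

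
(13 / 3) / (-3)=-13 / 9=-1.44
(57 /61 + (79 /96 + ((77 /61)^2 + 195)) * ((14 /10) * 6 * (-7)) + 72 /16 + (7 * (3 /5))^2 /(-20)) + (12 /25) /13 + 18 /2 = -1121720473087 /96746000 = -11594.49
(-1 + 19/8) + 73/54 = 589/216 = 2.73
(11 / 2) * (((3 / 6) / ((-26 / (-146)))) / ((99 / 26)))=73 / 18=4.06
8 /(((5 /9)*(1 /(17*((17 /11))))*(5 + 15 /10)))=58.20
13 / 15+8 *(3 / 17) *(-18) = -6259 / 255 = -24.55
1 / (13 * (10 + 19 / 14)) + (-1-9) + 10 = 14 / 2067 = 0.01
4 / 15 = 0.27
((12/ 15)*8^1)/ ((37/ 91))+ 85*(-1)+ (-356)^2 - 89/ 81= 126665.64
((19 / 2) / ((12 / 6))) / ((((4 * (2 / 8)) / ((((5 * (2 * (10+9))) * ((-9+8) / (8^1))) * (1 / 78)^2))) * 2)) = -0.01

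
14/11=1.27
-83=-83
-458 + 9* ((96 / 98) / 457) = -10255562 / 22393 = -457.98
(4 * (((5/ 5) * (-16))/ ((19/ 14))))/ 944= -56/ 1121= -0.05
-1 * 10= -10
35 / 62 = 0.56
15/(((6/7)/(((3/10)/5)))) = 21/20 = 1.05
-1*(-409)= 409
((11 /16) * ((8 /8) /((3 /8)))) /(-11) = -0.17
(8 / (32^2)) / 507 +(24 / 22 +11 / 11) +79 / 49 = 129532955 / 34978944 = 3.70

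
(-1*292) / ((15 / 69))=-6716 / 5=-1343.20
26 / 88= 13 / 44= 0.30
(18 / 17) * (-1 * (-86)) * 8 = 12384 / 17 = 728.47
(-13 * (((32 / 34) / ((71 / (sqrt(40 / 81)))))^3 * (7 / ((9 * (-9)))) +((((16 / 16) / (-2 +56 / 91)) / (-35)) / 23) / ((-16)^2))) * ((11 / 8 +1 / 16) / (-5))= 169 / 12902400- 8572928 * sqrt(10) / 103832750257407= 0.00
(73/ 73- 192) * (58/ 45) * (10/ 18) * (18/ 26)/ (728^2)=-5539/ 31004064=-0.00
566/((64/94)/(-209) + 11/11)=5559818/9791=567.85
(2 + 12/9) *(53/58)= 265/87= 3.05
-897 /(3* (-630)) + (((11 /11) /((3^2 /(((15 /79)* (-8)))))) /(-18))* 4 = 76463 /149310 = 0.51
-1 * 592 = -592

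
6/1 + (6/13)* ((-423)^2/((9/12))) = 1431510/13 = 110116.15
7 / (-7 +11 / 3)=-21 / 10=-2.10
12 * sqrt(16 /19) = 48 * sqrt(19) /19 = 11.01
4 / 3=1.33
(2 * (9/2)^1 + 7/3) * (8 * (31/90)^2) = 65348/6075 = 10.76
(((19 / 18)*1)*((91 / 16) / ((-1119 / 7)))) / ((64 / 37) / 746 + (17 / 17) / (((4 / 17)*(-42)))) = 3134677 / 8252676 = 0.38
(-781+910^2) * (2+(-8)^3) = -421932690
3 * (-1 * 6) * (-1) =18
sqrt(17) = 4.12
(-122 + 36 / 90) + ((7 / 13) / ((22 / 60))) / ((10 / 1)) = -86839 / 715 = -121.45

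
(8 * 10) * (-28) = -2240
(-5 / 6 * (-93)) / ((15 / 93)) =961 / 2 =480.50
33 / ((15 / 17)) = 187 / 5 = 37.40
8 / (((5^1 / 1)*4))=2 / 5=0.40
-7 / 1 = -7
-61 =-61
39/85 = 0.46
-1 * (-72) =72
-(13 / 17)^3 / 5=-2197 / 24565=-0.09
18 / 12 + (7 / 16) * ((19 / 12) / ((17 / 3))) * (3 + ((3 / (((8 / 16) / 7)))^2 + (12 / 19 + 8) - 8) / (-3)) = -76201 / 1088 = -70.04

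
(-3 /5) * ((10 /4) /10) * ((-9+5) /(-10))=-3 /50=-0.06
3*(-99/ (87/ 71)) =-7029/ 29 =-242.38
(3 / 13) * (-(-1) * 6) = 18 / 13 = 1.38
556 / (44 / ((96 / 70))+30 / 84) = 46704 / 2725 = 17.14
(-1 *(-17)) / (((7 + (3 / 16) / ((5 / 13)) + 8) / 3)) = 1360 / 413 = 3.29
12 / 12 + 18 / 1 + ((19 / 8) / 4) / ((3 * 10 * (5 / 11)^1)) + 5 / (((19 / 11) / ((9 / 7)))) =14533397 / 638400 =22.77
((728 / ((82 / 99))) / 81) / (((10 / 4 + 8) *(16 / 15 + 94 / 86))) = 245960 / 514017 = 0.48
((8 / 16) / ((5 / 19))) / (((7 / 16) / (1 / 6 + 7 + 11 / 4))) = 646 / 15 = 43.07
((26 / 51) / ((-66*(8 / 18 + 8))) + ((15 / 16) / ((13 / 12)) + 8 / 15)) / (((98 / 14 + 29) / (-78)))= -968447 / 319770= -3.03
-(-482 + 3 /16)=7709 /16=481.81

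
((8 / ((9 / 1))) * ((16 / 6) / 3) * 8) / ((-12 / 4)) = -512 / 243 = -2.11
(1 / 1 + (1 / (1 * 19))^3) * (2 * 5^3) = 1715000 / 6859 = 250.04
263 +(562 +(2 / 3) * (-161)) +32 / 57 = 40939 / 57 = 718.23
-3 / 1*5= -15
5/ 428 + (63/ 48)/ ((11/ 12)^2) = 81497/ 51788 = 1.57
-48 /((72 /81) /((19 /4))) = -513 /2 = -256.50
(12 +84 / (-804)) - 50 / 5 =127 / 67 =1.90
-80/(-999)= 80/999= 0.08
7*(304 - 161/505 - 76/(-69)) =74341057/34845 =2133.48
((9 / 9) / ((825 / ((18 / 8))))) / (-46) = -3 / 50600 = -0.00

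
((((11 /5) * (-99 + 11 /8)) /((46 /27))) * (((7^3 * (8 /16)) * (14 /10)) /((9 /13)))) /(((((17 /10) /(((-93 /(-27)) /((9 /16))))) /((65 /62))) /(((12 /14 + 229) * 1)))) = -37949850.60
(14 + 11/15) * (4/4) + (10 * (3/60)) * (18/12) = 15.48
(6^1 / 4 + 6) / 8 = 15 / 16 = 0.94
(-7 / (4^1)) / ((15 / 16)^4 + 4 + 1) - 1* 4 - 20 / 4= -3519433 / 378305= -9.30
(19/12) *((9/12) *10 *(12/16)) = 285/32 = 8.91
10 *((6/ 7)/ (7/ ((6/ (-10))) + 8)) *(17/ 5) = -612/ 77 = -7.95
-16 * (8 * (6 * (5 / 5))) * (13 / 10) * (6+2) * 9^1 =-71884.80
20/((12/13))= 65/3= 21.67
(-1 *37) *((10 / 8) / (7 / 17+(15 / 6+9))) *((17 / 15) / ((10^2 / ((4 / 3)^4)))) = -342176 / 2460375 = -0.14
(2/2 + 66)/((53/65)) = 4355/53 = 82.17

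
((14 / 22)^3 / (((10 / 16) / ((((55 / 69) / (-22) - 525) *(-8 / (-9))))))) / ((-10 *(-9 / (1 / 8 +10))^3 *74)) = -134201151 / 362457920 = -0.37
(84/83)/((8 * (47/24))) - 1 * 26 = -101174/3901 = -25.94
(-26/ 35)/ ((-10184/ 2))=13/ 89110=0.00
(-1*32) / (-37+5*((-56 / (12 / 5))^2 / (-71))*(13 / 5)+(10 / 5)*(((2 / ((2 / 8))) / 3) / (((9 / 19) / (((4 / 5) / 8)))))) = 306720 / 1299353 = 0.24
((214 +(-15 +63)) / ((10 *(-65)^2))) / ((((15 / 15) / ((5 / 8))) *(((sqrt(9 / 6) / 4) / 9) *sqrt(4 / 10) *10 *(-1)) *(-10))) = 393 *sqrt(15) / 845000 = 0.00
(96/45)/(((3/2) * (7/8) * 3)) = 512/945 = 0.54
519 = 519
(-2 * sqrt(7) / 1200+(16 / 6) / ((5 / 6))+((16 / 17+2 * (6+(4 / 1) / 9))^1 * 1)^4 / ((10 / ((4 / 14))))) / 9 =20108986135408 / 172614103515 - sqrt(7) / 5400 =116.50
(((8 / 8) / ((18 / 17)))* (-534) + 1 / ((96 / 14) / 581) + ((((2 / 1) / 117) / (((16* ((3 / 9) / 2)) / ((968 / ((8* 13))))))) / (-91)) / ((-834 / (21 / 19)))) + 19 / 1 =-37190661397 / 92836432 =-400.60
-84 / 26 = -42 / 13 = -3.23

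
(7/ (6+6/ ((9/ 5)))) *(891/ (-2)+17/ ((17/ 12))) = -2601/ 8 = -325.12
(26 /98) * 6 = 78 /49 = 1.59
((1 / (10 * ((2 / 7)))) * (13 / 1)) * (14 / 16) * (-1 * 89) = -56693 / 160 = -354.33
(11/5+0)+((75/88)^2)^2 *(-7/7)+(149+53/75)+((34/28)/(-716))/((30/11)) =853113921126809/5635637145600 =151.38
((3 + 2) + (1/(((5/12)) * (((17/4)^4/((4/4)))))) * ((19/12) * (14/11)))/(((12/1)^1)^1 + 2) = 23036371/64311170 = 0.36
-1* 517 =-517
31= 31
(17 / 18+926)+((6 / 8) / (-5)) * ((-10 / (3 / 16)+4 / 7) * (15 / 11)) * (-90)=-61475 / 1386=-44.35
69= 69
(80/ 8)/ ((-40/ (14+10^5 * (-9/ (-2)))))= -112503.50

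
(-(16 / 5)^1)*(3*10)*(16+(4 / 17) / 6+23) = -3747.76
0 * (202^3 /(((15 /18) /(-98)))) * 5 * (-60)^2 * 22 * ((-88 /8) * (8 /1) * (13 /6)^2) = 0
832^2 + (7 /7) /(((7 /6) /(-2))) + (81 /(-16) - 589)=691628.22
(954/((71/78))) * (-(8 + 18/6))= -818532/71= -11528.62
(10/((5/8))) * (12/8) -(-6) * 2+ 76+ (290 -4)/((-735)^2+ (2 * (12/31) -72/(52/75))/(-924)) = 536441749644/4789635839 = 112.00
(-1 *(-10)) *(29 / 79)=290 / 79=3.67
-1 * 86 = -86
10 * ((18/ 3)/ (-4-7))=-60/ 11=-5.45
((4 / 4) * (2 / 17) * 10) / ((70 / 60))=120 / 119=1.01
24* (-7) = -168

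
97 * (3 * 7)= 2037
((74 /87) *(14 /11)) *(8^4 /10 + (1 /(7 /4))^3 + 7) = 35262924 /78155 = 451.19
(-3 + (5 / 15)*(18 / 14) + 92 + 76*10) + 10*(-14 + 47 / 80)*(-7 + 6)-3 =54911 / 56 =980.55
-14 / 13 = -1.08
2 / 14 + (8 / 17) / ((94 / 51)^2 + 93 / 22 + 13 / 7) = 5117353 / 26585167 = 0.19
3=3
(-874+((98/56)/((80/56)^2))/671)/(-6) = 234581257/1610400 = 145.67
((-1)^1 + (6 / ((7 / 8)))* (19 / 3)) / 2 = 21.21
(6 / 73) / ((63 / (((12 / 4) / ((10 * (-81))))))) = -1 / 206955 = -0.00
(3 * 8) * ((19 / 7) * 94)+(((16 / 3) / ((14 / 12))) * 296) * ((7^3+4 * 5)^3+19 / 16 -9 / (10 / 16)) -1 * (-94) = 2265330073786 / 35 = 64723716393.89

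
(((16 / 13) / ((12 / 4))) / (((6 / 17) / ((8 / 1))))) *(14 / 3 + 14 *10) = 472192 / 351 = 1345.28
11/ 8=1.38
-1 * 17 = -17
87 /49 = 1.78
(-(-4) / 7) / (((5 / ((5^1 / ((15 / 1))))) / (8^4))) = 16384 / 105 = 156.04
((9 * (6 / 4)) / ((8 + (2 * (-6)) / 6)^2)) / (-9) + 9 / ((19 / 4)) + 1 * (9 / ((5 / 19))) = 82201 / 2280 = 36.05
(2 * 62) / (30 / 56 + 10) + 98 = 32382 / 295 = 109.77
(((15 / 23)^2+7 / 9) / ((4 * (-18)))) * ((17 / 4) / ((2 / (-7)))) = 21301 / 85698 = 0.25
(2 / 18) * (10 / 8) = 5 / 36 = 0.14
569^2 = 323761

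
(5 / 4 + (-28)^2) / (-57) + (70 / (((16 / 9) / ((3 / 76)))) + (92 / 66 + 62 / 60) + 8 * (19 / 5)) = 689039 / 33440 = 20.61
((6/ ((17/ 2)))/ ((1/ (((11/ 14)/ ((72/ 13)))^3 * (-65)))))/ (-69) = 0.00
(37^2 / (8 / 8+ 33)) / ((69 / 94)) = 64343 / 1173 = 54.85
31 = 31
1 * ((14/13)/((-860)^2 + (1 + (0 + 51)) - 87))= 14/9614345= 0.00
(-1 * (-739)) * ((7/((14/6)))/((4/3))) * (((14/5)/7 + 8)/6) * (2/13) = 46557/130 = 358.13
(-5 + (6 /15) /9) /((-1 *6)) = 223 /270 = 0.83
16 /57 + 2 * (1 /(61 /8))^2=66832 /212097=0.32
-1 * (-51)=51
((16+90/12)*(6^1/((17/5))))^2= 497025/289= 1719.81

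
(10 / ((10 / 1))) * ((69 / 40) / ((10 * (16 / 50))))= 69 / 128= 0.54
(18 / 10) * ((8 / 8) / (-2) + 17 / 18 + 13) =121 / 5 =24.20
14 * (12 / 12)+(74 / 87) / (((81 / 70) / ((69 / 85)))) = 582890 / 39933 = 14.60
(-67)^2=4489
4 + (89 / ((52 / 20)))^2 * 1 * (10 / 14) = 994857 / 1183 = 840.96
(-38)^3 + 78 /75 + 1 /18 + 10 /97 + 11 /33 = -2395095929 /43650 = -54870.47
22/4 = 11/2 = 5.50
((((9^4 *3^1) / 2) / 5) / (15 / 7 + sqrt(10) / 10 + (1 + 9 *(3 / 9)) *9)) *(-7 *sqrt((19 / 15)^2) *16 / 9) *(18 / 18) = -806.73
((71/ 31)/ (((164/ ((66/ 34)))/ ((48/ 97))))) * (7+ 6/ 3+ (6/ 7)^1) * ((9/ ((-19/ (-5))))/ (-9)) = -0.03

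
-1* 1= -1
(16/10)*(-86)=-688/5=-137.60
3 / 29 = 0.10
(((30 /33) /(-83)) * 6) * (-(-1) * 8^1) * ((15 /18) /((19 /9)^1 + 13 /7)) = -504 /4565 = -0.11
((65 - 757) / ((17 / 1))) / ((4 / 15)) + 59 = -1592 / 17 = -93.65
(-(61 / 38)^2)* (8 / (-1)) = 7442 / 361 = 20.61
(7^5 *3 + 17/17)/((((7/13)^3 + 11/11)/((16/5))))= 139561.74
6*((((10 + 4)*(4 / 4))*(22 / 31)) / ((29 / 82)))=168.56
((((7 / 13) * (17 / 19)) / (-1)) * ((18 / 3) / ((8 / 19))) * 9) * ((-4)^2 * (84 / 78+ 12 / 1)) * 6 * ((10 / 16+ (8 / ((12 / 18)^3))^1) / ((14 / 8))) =-15918120 / 13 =-1224470.77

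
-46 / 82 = -23 / 41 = -0.56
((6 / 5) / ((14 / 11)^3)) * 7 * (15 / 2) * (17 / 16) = 203643 / 6272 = 32.47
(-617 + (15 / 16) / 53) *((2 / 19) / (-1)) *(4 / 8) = 32.47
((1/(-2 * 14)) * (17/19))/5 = -17/2660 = -0.01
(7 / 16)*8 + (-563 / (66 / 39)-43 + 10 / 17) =-69488 / 187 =-371.59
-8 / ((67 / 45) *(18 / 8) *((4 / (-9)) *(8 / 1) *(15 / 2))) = 6 / 67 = 0.09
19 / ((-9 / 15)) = -95 / 3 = -31.67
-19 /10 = -1.90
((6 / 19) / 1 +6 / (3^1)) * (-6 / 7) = -264 / 133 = -1.98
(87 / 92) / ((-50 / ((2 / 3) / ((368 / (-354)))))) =5133 / 423200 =0.01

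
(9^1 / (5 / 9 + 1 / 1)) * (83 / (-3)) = -2241 / 14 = -160.07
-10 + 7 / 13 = -9.46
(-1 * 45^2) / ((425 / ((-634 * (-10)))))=-513540 / 17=-30208.24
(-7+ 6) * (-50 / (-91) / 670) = -5 / 6097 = -0.00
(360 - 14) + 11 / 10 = 3471 / 10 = 347.10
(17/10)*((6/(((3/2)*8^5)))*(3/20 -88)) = -0.02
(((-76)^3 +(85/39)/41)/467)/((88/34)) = -11932683163/32856252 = -363.18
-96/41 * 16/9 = -512/123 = -4.16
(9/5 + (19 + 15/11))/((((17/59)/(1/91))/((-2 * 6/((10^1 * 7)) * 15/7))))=-1294578/4169165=-0.31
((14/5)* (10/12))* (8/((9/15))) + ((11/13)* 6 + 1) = 4351/117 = 37.19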